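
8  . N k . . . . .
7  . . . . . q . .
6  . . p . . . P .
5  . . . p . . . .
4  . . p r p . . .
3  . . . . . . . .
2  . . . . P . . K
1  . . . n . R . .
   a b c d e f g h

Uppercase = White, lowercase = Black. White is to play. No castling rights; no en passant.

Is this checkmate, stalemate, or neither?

White to move; white king on h2.
In check: no.
Legal moves for White include: Nd7, Nxc6, Na6, Kh3, Kg3, Kg2, Kh1, Kg1, Rxf7, Rf6, Rf5, Rf4, Rf3, Rf2, Rh1, Rg1, Re1, Rxd1, ... (list truncated; more exist).
White has legal moves and is not in check → neither.

neither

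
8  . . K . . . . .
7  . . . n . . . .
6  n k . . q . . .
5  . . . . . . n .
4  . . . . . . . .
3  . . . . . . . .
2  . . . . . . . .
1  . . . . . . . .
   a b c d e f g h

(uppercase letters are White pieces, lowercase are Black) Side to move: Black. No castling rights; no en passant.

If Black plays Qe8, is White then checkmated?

After Qe8: white king on c8; in check: yes, from the black queen on e8.
King squares — b7: attacked by Kb6; c7: attacked by Na6; d7: attacked by Qe8; b8: attacked by Na6; d8: attacked by Qe8.
White has no legal moves → checkmate.

yes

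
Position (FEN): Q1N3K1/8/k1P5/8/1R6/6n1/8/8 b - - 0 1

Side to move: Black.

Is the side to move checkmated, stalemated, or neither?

checkmate

Black to move; black king on a6.
In check: yes, from the white queen on a8.
King squares — a5: attacked by Qa8; b5: attacked by Rb4; b6: attacked by Rb4; a7: attacked by Qa8; b7: attacked by Rb4.
Legal moves for Black: none.
In check with no legal moves → checkmate.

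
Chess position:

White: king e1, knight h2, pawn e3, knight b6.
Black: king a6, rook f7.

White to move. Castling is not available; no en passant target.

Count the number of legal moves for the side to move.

White to move; king on e1.
In check: no.
Legal moves: Nc8, Na8, Nd7, Nd5, Nc4, Na4, Ng4, Nf3, Nf1, Ke2, Kd2, Kd1, e4.
Count: 13.

13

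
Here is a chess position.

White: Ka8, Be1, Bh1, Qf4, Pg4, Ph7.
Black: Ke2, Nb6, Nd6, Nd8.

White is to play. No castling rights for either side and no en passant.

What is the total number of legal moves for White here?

White to move; king on a8.
In check: yes, from the black knight on b6.
Legal moves: Kb8, Ka7.
Count: 2.

2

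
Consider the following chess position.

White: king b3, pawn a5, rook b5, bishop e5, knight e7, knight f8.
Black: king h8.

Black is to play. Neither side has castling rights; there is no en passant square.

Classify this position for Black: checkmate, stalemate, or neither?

Black to move; black king on h8.
In check: yes, from the white bishop on e5.
King squares — g7: attacked by Be5; h7: attacked by Nf8; g8: attacked by Ne7.
Legal moves for Black: none.
In check with no legal moves → checkmate.

checkmate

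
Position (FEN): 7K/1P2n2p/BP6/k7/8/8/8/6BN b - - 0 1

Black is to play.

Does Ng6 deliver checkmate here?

no

After Ng6: white king on h8; in check: yes, from the black knight on g6.
White has 3 legal replies: Kg8, Kxh7, Kg7.
In check but a legal move exists → not checkmate.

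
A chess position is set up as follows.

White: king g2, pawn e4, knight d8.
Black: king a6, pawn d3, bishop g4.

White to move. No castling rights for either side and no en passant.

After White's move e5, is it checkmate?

no

After e5: black king on a6; in check: no.
Black is not in check, so this cannot be checkmate.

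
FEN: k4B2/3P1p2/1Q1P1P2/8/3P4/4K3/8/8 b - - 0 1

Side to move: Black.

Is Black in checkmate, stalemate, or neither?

stalemate

Black to move; black king on a8.
In check: no.
King squares — a7: attacked by Qb6; b7: attacked by Qb6; b8: attacked by Qb6.
Legal moves for Black: none.
Not in check and no legal moves → stalemate.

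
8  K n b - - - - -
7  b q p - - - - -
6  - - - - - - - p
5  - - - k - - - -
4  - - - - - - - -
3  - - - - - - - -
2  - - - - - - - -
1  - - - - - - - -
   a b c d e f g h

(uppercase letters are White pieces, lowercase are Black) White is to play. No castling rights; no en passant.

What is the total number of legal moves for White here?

0

White to move; king on a8.
In check: yes, from the black queen on b7.
Legal moves: none.
Count: 0.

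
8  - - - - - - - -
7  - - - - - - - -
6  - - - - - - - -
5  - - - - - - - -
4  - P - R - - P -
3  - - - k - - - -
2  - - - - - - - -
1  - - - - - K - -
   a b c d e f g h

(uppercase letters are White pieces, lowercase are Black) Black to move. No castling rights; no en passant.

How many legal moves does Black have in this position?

Black to move; king on d3.
In check: yes, from the white rook on d4.
Legal moves: Kxd4, Ke3, Kc3, Kc2.
Count: 4.

4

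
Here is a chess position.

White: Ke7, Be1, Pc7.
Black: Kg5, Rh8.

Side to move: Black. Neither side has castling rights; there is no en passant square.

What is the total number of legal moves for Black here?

20

Black to move; king on g5.
In check: no.
Legal moves: Rg8, Rf8, Re8+, Rd8, Rc8, Rb8, Ra8, Rh7+, Rh6, Rh5, Rh4, Rh3, Rh2, Rh1, Kh6, Kg6, Kh5, Kf5, Kg4, Kf4.
Count: 20.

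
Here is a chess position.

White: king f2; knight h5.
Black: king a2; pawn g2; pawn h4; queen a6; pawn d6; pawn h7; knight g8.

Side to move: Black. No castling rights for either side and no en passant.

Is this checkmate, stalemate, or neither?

Black to move; black king on a2.
In check: no.
Legal moves for Black include: Ne7, Nh6, Nf6, Qc8, Qa8, Qb7, Qa7+, Qc6, Qb6+, Qb5, Qa5, Qc4, Qa4, Qd3, Qa3, Qe2+, Qf1+, Kb3, ... (list truncated; more exist).
Black has legal moves and is not in check → neither.

neither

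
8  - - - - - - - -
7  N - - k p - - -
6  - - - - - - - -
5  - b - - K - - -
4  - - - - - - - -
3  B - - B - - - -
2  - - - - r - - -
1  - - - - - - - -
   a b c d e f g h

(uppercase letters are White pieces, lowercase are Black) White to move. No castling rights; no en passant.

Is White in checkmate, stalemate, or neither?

neither

White to move; white king on e5.
In check: yes, from the black rook on e2.
King squares — d4: available; e4: attacked by Re2; f4: available; d5: available; f5: available; d6: attacked by Kd7; e6: attacked by Re2; f6: attacked by Pe7.
Legal moves for White: Kf5, Kd5, Kf4, Kd4, Be4, Bxe2.
White is in check but has 6 legal moves → neither.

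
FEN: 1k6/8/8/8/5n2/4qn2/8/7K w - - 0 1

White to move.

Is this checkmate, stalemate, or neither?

stalemate

White to move; white king on h1.
In check: no.
King squares — g1: attacked by Qe3; g2: attacked by Nf4; h2: attacked by Nf3.
Legal moves for White: none.
Not in check and no legal moves → stalemate.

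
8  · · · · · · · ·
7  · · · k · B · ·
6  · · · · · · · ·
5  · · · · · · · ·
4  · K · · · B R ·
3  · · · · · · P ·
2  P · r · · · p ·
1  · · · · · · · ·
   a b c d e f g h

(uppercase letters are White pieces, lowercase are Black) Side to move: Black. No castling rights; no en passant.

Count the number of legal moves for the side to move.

20

Black to move; king on d7.
In check: no.
Legal moves: Kd8, Kc8, Ke7, Kc6, Rc8, Rc7, Rc6, Rc5, Rc4+, Rc3, Rf2, Re2, Rd2, Rb2+, Rxa2, Rc1, g1=Q, g1=R, g1=B, g1=N.
Count: 20.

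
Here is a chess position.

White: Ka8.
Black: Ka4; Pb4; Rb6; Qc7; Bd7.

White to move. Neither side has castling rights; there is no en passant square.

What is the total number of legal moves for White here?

0

White to move; king on a8.
In check: no.
Legal moves: none.
Count: 0.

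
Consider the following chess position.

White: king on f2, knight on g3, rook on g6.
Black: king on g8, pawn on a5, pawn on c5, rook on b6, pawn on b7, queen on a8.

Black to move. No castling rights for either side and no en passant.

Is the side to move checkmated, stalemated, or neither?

neither

Black to move; black king on g8.
In check: yes, from the white rook on g6.
King squares — f7: available; g7: attacked by Rg6; h7: available; f8: available; h8: available.
Legal moves for Black: Kh8, Kf8, Kh7, Kf7, Rxg6.
Black is in check but has 5 legal moves → neither.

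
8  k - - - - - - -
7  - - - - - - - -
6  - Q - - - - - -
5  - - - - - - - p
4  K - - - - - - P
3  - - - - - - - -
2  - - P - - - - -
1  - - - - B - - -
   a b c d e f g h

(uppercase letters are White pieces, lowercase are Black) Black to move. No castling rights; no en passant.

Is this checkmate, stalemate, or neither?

stalemate

Black to move; black king on a8.
In check: no.
King squares — a7: attacked by Qb6; b7: attacked by Qb6; b8: attacked by Qb6.
Legal moves for Black: none.
Not in check and no legal moves → stalemate.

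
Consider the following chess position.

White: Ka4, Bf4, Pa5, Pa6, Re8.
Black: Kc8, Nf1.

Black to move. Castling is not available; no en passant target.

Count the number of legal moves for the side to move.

1

Black to move; king on c8.
In check: yes, from the white rook on e8.
Legal moves: Kd7.
Count: 1.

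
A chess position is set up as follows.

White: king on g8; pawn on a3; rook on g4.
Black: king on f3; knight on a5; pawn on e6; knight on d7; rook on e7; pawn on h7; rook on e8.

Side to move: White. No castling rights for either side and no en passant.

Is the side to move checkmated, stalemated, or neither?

White to move; white king on g8.
In check: yes, from the black rook on e8.
King squares — f7: attacked by Re7; g7: attacked by Re7; h7: attacked by Re7; f8: attacked by Nd7; h8: attacked by Re8.
Legal moves for White: none.
In check with no legal moves → checkmate.

checkmate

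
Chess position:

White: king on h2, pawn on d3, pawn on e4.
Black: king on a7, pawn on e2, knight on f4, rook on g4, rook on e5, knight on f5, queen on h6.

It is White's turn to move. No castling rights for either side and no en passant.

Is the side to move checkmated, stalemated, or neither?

checkmate

White to move; white king on h2.
In check: yes, from the black queen on h6.
King squares — g1: attacked by Rg4; h1: attacked by Qh6; g2: attacked by Nf4; g3: attacked by Rg4; h3: attacked by Nf4.
Legal moves for White: none.
In check with no legal moves → checkmate.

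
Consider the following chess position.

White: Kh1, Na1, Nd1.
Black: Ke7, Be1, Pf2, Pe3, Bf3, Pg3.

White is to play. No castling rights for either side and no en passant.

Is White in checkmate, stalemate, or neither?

checkmate

White to move; white king on h1.
In check: yes, from the black bishop on f3.
King squares — g1: attacked by Pf2; g2: attacked by Bf3; h2: attacked by Pg3.
Legal moves for White: none.
In check with no legal moves → checkmate.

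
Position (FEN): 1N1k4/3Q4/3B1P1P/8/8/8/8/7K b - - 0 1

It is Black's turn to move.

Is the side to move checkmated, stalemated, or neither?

checkmate

Black to move; black king on d8.
In check: yes, from the white queen on d7.
King squares — c7: attacked by Bd6; d7: attacked by Nb8; e7: attacked by Bd6; c8: attacked by Qd7; e8: attacked by Qd7.
Legal moves for Black: none.
In check with no legal moves → checkmate.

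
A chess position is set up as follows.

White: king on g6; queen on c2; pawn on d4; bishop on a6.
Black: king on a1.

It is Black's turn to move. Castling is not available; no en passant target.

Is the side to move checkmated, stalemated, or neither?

Black to move; black king on a1.
In check: no.
King squares — b1: attacked by Qc2; a2: attacked by Qc2; b2: attacked by Qc2.
Legal moves for Black: none.
Not in check and no legal moves → stalemate.

stalemate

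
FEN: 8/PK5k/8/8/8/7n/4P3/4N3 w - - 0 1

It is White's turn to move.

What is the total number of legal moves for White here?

White to move; king on b7.
In check: no.
Legal moves: Kc8, Kb8, Ka8, Kc7, Kc6, Kb6, Ka6, Nf3, Nd3, Ng2, Nc2, a8=Q, a8=R, a8=B, a8=N, e3, e4.
Count: 17.

17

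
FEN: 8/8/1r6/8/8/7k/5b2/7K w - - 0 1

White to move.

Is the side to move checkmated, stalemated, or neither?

White to move; white king on h1.
In check: no.
King squares — g1: attacked by Bf2; g2: attacked by Kh3; h2: attacked by Kh3.
Legal moves for White: none.
Not in check and no legal moves → stalemate.

stalemate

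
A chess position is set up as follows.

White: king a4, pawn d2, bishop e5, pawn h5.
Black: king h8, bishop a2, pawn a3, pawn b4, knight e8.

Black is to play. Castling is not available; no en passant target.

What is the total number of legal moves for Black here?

4

Black to move; king on h8.
In check: yes, from the white bishop on e5.
Legal moves: Kg8, Kh7, Ng7, Nf6.
Count: 4.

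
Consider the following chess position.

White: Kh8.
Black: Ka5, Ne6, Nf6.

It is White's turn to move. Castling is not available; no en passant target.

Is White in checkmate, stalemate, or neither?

stalemate

White to move; white king on h8.
In check: no.
King squares — g7: attacked by Ne6; h7: attacked by Nf6; g8: attacked by Nf6.
Legal moves for White: none.
Not in check and no legal moves → stalemate.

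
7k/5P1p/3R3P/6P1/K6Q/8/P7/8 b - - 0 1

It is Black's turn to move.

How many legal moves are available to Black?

0

Black to move; king on h8.
In check: no.
Legal moves: none.
Count: 0.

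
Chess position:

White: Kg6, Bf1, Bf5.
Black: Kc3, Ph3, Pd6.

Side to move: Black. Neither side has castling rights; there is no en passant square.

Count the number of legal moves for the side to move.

7

Black to move; king on c3.
In check: no.
Legal moves: Kd4, Kb4, Kb3, Kd2, Kb2, d5, h2.
Count: 7.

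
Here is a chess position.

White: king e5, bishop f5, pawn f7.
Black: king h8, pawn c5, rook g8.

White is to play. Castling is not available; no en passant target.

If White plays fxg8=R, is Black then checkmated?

no

After fxg8=R: black king on h8; in check: yes, from the white rook on g8.
Black has 1 legal reply: Kxg8.
In check but a legal move exists → not checkmate.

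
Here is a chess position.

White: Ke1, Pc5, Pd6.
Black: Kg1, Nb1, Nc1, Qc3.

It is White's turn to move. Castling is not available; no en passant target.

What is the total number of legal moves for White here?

1

White to move; king on e1.
In check: yes, from the black queen on c3.
Legal moves: Kd1.
Count: 1.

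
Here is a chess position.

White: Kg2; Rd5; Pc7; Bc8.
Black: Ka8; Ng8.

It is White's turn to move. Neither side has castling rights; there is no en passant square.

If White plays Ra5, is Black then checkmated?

yes

After Ra5: black king on a8; in check: yes, from the white rook on a5.
King squares — a7: attacked by Ra5; b7: attacked by Bc8; b8: attacked by Pc7.
Black has no legal moves → checkmate.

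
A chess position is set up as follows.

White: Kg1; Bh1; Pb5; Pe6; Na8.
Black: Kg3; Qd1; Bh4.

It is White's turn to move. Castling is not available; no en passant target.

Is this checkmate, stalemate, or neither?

checkmate

White to move; white king on g1.
In check: yes, from the black queen on d1.
King squares — f1: attacked by Qd1; h1: own bishop; f2: attacked by Kg3; g2: attacked by Kg3; h2: attacked by Kg3.
Legal moves for White: none.
In check with no legal moves → checkmate.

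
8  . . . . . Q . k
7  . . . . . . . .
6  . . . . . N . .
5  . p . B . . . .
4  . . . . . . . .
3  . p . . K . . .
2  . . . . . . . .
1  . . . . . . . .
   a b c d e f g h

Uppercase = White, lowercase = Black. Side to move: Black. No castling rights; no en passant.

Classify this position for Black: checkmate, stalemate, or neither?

Black to move; black king on h8.
In check: yes, from the white queen on f8.
King squares — g7: attacked by Qf8; h7: attacked by Nf6; g8: attacked by Bd5.
Legal moves for Black: none.
In check with no legal moves → checkmate.

checkmate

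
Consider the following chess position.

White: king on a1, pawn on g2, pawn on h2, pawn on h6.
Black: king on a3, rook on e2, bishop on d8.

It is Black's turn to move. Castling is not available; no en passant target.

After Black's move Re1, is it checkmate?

After Re1: white king on a1; in check: yes, from the black rook on e1.
King squares — b1: attacked by Re1; a2: attacked by Ka3; b2: attacked by Ka3.
White has no legal moves → checkmate.

yes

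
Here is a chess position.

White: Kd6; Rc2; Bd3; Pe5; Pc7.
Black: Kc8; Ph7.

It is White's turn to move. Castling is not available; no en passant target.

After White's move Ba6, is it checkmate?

yes

After Ba6: black king on c8; in check: yes, from the white bishop on a6.
King squares — b7: attacked by Ba6; c7: attacked by Rc2; d7: attacked by Kd6; b8: attacked by Pc7; d8: attacked by Pc7.
Black has no legal moves → checkmate.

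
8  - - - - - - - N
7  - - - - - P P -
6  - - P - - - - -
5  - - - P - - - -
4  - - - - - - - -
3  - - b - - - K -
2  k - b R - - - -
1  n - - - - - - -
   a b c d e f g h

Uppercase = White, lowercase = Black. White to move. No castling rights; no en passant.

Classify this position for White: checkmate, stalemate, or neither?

neither

White to move; white king on g3.
In check: no.
Legal moves for White include: Ng6, Kh4, Kg4, Kf4, Kh3, Kf3, Kh2, Kg2, Kf2, Rd4, Rd3, Rh2, Rg2, Rf2, Re2, Rxc2+, Rd1, g8=Q, ... (list truncated; more exist).
White has legal moves and is not in check → neither.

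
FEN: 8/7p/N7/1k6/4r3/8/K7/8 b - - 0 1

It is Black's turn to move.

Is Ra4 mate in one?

After Ra4: white king on a2; in check: yes, from the black rook on a4.
White has 3 legal replies: Kb3, Kb2, Kb1.
In check but a legal move exists → not checkmate.

no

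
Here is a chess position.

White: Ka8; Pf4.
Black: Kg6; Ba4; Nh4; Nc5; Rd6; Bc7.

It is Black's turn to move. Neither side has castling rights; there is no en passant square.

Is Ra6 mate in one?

yes

After Ra6: white king on a8; in check: yes, from the black rook on a6.
King squares — a7: attacked by Ra6; b7: attacked by Nc5; b8: attacked by Bc7.
White has no legal moves → checkmate.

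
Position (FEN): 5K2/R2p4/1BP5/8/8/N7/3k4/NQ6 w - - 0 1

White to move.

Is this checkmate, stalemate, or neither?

neither

White to move; white king on f8.
In check: no.
Legal moves for White include: Kg8, Ke8, Kg7, Kf7, Ke7, Ra8, Rxd7+, Rc7, Rb7, Ra6, Ra5, Ra4, Bd8, Bc7, Bc5, Ba5+, Bd4, Be3+, ... (list truncated; more exist).
White has legal moves and is not in check → neither.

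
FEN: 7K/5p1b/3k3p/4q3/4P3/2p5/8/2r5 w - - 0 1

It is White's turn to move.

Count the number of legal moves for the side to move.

1

White to move; king on h8.
In check: yes, from the black queen on e5.
Legal moves: Kxh7.
Count: 1.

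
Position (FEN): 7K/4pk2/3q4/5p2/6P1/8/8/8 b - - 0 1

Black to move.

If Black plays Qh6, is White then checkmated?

yes

After Qh6: white king on h8; in check: yes, from the black queen on h6.
King squares — g7: attacked by Qh6; h7: attacked by Qh6; g8: attacked by Kf7.
White has no legal moves → checkmate.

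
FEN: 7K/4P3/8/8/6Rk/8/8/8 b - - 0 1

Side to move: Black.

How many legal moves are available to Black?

Black to move; king on h4.
In check: yes, from the white rook on g4.
Legal moves: Kh5, Kxg4, Kh3.
Count: 3.

3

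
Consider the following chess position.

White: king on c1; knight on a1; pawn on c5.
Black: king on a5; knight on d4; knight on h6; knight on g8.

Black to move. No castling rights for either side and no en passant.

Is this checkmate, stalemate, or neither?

Black to move; black king on a5.
In check: no.
Legal moves for Black: Ne7, Nf6, Nf7, Nhf5, Ng4, Ka6, Kb5, Kb4, Ka4, Ne6, Nc6, Ndf5, Nb5, Nf3, Nb3+, Ne2+, Nc2.
Black has 17 legal moves and is not in check → neither.

neither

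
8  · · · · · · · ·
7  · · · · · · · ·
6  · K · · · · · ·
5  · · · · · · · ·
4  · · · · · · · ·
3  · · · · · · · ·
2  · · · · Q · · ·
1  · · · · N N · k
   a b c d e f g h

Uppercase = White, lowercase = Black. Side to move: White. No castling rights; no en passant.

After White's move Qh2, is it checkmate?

yes

After Qh2: black king on h1; in check: yes, from the white queen on h2.
King squares — g1: attacked by Qh2; g2: attacked by Ne1; h2: attacked by Nf1.
Black has no legal moves → checkmate.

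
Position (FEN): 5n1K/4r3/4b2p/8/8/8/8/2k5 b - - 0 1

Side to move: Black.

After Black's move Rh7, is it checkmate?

yes

After Rh7: white king on h8; in check: yes, from the black rook on h7.
King squares — g7: attacked by Rh7; h7: attacked by Nf8; g8: attacked by Be6.
White has no legal moves → checkmate.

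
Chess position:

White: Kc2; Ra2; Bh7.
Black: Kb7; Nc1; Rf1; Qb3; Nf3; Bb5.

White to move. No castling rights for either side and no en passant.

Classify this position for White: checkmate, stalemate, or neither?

checkmate

White to move; white king on c2.
In check: yes, from the black queen on b3.
King squares — b1: attacked by Qb3; c1: attacked by Rf1; d1: attacked by Rf1; b2: attacked by Qb3; d2: attacked by Nf3; b3: attacked by Nc1; c3: attacked by Qb3; d3: attacked by Nc1.
Legal moves for White: none.
In check with no legal moves → checkmate.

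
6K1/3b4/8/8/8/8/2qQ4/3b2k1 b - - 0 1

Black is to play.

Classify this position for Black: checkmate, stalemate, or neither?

Black to move; black king on g1.
In check: no.
Legal moves for Black include: Be8, Bc8, Be6+, Bc6, Bf5, Bb5, B7g4, Ba4, Bh3, Qc8+, Qh7+, Qc7, Qg6+, Qc6, Qf5, Qc5, Qe4, Qc4+, ... (list truncated; more exist).
Black has legal moves and is not in check → neither.

neither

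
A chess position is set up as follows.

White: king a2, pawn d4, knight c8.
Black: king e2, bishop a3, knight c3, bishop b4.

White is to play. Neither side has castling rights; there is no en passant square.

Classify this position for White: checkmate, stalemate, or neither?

neither

White to move; white king on a2.
In check: yes, from the black knight on c3.
King squares — a1: available; b1: attacked by Nc3; b2: attacked by Ba3; a3: attacked by Bb4; b3: available.
Legal moves for White: Kb3, Ka1.
White is in check but has 2 legal moves → neither.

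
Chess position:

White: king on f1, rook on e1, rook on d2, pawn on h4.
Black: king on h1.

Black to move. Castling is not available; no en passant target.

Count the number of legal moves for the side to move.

Black to move; king on h1.
In check: no.
Legal moves: none.
Count: 0.

0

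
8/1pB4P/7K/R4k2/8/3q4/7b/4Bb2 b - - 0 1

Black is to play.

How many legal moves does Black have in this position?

Black to move; king on f5.
In check: yes, from the white rook on a5.
Legal moves: Kf6, Ke6, Kg4, Ke4, Qd5, Qb5, Be5, b5.
Count: 8.

8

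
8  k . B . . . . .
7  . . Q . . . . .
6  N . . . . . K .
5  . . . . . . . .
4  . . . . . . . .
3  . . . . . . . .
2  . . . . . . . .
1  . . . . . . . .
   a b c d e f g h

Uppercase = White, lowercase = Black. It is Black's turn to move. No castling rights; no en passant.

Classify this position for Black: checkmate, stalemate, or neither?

Black to move; black king on a8.
In check: no.
King squares — a7: attacked by Qc7; b7: attacked by Qc7; b8: attacked by Na6.
Legal moves for Black: none.
Not in check and no legal moves → stalemate.

stalemate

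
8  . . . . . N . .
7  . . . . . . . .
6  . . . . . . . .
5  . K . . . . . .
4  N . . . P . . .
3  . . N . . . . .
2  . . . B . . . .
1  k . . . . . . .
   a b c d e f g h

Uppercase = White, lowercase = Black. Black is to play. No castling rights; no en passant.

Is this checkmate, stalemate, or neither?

Black to move; black king on a1.
In check: no.
King squares — b1: attacked by Nc3; a2: attacked by Nc3; b2: attacked by Na4.
Legal moves for Black: none.
Not in check and no legal moves → stalemate.

stalemate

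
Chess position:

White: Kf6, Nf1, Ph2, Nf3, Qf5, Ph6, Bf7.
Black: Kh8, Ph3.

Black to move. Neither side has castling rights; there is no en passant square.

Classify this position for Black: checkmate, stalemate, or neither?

Black to move; black king on h8.
In check: no.
King squares — g7: attacked by Kf6; h7: attacked by Qf5; g8: attacked by Bf7.
Legal moves for Black: none.
Not in check and no legal moves → stalemate.

stalemate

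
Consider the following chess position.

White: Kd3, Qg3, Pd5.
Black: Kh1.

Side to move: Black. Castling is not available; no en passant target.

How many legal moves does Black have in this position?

Black to move; king on h1.
In check: no.
Legal moves: none.
Count: 0.

0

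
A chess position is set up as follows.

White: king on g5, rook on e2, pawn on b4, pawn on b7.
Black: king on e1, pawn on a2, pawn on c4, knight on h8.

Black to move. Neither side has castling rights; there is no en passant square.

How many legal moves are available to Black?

3

Black to move; king on e1.
In check: yes, from the white rook on e2.
Legal moves: Kxe2, Kf1, Kd1.
Count: 3.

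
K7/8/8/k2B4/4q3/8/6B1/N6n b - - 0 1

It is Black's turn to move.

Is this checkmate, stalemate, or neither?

neither

Black to move; black king on a5.
In check: no.
Legal moves for Black include: Kb6, Ka6, Kb5, Kb4, Ka4, Qe8+, Qh7, Qe7, Qg6, Qe6, Qf5, Qe5, Qxd5+, Qh4, Qg4, Qf4, Qd4, Qc4, ... (list truncated; more exist).
Black has legal moves and is not in check → neither.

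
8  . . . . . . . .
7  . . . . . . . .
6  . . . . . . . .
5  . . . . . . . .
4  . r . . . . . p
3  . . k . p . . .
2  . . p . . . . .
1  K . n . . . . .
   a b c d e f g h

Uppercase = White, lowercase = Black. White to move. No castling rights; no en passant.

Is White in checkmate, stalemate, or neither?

White to move; white king on a1.
In check: no.
King squares — b1: attacked by Pc2; a2: attacked by Nc1; b2: attacked by Kc3.
Legal moves for White: none.
Not in check and no legal moves → stalemate.

stalemate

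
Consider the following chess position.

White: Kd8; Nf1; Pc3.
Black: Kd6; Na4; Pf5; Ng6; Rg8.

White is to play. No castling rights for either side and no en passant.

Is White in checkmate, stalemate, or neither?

checkmate

White to move; white king on d8.
In check: yes, from the black rook on g8.
King squares — c7: attacked by Kd6; d7: attacked by Kd6; e7: attacked by Kd6; c8: attacked by Rg8; e8: attacked by Rg8.
Legal moves for White: none.
In check with no legal moves → checkmate.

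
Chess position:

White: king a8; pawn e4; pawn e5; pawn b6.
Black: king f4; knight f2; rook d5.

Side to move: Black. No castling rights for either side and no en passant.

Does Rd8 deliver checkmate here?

After Rd8: white king on a8; in check: yes, from the black rook on d8.
White has 2 legal replies: Kb7, Ka7.
In check but a legal move exists → not checkmate.

no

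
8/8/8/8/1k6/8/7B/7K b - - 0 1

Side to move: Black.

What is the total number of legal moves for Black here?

8

Black to move; king on b4.
In check: no.
Legal moves: Kc5, Kb5, Ka5, Kc4, Ka4, Kc3, Kb3, Ka3.
Count: 8.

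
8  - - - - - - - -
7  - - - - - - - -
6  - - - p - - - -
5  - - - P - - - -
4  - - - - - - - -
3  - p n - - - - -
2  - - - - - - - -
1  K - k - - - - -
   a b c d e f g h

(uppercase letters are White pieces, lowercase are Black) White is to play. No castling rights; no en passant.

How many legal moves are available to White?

White to move; king on a1.
In check: no.
Legal moves: none.
Count: 0.

0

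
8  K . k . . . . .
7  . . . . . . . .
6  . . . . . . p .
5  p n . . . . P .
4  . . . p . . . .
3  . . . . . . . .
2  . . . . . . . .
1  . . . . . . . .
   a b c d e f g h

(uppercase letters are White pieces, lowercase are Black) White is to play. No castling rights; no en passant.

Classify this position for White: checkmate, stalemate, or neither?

stalemate

White to move; white king on a8.
In check: no.
King squares — a7: attacked by Nb5; b7: attacked by Kc8; b8: attacked by Kc8.
Legal moves for White: none.
Not in check and no legal moves → stalemate.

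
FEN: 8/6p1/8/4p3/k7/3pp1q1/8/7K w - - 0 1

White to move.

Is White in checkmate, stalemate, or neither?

stalemate

White to move; white king on h1.
In check: no.
King squares — g1: attacked by Qg3; g2: attacked by Qg3; h2: attacked by Qg3.
Legal moves for White: none.
Not in check and no legal moves → stalemate.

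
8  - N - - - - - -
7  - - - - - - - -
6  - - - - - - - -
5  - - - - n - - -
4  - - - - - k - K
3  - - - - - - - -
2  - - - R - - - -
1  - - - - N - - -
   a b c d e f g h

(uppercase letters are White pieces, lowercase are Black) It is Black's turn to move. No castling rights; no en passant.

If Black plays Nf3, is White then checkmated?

no

After Nf3: white king on h4; in check: yes, from the black knight on f3.
White has 3 legal replies: Kh5, Kh3, Nxf3.
In check but a legal move exists → not checkmate.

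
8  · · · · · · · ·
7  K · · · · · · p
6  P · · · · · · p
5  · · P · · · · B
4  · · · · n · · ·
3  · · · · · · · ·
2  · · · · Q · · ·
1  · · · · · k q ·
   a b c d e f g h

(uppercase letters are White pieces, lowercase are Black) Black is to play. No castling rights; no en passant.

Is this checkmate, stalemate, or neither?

Black to move; black king on f1.
In check: yes, from the white queen on e2.
King squares — e1: attacked by Qe2; g1: own queen; e2: attacked by Bh5; f2: attacked by Qe2; g2: attacked by Qe2.
Legal moves for Black: none.
In check with no legal moves → checkmate.

checkmate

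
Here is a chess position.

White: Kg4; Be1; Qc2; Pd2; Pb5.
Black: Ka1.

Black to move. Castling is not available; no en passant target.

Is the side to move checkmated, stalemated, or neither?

Black to move; black king on a1.
In check: no.
King squares — b1: attacked by Qc2; a2: attacked by Qc2; b2: attacked by Qc2.
Legal moves for Black: none.
Not in check and no legal moves → stalemate.

stalemate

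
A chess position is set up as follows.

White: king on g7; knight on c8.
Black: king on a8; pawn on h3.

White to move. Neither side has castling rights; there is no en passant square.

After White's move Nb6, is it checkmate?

no

After Nb6: black king on a8; in check: yes, from the white knight on b6.
Black has 3 legal replies: Kb8, Kb7, Ka7.
In check but a legal move exists → not checkmate.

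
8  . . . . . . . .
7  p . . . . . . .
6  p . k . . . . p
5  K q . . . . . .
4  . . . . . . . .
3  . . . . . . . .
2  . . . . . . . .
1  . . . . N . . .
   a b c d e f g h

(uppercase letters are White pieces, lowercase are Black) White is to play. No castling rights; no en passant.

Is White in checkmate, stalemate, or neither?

checkmate

White to move; white king on a5.
In check: yes, from the black queen on b5.
King squares — a4: attacked by Qb5; b4: attacked by Qb5; b5: attacked by Pa6; a6: attacked by Qb5; b6: attacked by Qb5.
Legal moves for White: none.
In check with no legal moves → checkmate.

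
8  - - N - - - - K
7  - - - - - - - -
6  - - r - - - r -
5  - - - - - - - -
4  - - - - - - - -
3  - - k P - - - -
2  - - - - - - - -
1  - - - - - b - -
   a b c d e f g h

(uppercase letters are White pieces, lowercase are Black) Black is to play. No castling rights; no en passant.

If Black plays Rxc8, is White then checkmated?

After Rxc8: white king on h8; in check: yes, from the black rook on c8.
White has 1 legal reply: Kh7.
In check but a legal move exists → not checkmate.

no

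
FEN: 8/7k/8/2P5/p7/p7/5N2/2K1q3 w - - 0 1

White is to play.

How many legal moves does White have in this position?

2

White to move; king on c1.
In check: yes, from the black queen on e1.
Legal moves: Kc2, Nd1.
Count: 2.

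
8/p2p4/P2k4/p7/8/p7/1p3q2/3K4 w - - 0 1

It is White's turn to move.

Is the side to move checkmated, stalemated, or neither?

stalemate

White to move; white king on d1.
In check: no.
King squares — c1: attacked by Pb2; e1: attacked by Qf2; c2: attacked by Qf2; d2: attacked by Qf2; e2: attacked by Qf2.
Legal moves for White: none.
Not in check and no legal moves → stalemate.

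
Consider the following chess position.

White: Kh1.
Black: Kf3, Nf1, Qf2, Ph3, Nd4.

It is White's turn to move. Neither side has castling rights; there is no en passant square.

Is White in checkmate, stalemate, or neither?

White to move; white king on h1.
In check: no.
King squares — g1: attacked by Qf2; g2: attacked by Qf2; h2: attacked by Nf1.
Legal moves for White: none.
Not in check and no legal moves → stalemate.

stalemate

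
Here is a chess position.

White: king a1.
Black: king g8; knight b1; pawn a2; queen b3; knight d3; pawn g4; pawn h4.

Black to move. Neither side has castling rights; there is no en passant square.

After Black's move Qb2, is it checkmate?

yes

After Qb2: white king on a1; in check: yes, from the black queen on b2.
King squares — b1: attacked by Pa2; a2: attacked by Qb2; b2: attacked by Nd3.
White has no legal moves → checkmate.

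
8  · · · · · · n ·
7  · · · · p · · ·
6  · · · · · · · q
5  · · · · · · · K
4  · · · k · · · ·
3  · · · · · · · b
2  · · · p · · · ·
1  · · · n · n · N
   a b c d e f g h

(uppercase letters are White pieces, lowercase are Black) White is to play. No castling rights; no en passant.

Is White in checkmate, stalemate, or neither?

White to move; white king on h5.
In check: yes, from the black queen on h6.
King squares — g4: attacked by Bh3; h4: attacked by Qh6; g5: attacked by Qh6; g6: attacked by Qh6; h6: attacked by Ng8.
Legal moves for White: none.
In check with no legal moves → checkmate.

checkmate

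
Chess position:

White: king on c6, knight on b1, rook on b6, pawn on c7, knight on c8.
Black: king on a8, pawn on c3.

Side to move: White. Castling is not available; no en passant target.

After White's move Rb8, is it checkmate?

After Rb8: black king on a8; in check: yes, from the white rook on b8.
King squares — a7: attacked by Nc8; b7: attacked by Kc6; b8: attacked by Pc7.
Black has no legal moves → checkmate.

yes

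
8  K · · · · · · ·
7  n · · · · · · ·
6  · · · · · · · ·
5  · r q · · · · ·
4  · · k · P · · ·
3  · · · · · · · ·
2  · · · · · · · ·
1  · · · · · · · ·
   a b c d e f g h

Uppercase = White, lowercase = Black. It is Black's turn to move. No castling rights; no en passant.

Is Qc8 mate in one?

no

After Qc8: white king on a8; in check: yes, from the black queen on c8.
White has 1 legal reply: Kxa7.
In check but a legal move exists → not checkmate.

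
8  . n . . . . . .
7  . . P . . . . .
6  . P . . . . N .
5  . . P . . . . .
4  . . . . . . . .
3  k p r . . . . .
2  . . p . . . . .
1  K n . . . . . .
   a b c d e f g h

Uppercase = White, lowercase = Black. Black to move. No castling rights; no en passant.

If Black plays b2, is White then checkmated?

After b2: white king on a1; in check: yes, from the black pawn on b2.
King squares — b1: attacked by Pc2; a2: attacked by Ka3; b2: attacked by Ka3.
White has no legal moves → checkmate.

yes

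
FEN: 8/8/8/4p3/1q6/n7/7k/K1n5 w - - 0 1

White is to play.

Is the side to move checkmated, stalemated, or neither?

White to move; white king on a1.
In check: no.
King squares — b1: attacked by Na3; a2: attacked by Nc1; b2: attacked by Qb4.
Legal moves for White: none.
Not in check and no legal moves → stalemate.

stalemate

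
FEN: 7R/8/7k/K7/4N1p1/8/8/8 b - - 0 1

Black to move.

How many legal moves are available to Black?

Black to move; king on h6.
In check: yes, from the white rook on h8.
Legal moves: Kg7, Kg6.
Count: 2.

2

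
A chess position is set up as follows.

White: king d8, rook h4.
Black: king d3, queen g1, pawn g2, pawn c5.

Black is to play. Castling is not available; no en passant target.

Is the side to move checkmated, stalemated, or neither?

neither

Black to move; black king on d3.
In check: no.
Legal moves for Black: Ke3, Kc3, Ke2, Kd2, Kc2, Qd4+, Qe3, Qh2, Qf2, Qh1, Qf1, Qe1, Qd1, Qc1, Qb1, Qa1, c4.
Black has 17 legal moves and is not in check → neither.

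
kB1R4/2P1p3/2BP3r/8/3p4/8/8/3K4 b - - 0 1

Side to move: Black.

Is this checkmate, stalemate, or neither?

checkmate

Black to move; black king on a8.
In check: yes, from the white bishop on c6.
King squares — a7: attacked by Bb8; b7: attacked by Bc6; b8: attacked by Pc7.
Legal moves for Black: none.
In check with no legal moves → checkmate.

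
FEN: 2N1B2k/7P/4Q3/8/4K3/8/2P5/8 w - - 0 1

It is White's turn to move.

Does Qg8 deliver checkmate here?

After Qg8: black king on h8; in check: yes, from the white queen on g8.
King squares — g7: attacked by Qg8; h7: attacked by Qg8; g8: attacked by Ph7.
Black has no legal moves → checkmate.

yes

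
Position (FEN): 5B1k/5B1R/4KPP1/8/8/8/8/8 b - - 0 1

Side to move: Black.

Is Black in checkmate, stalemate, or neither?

checkmate

Black to move; black king on h8.
In check: yes, from the white rook on h7.
King squares — g7: attacked by Pf6; h7: attacked by Pg6; g8: attacked by Bf7.
Legal moves for Black: none.
In check with no legal moves → checkmate.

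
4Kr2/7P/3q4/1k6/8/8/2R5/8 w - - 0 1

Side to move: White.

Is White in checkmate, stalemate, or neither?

White to move; white king on e8.
In check: yes, from the black rook on f8.
King squares — d7: attacked by Qd6; e7: attacked by Qd6; f7: attacked by Rf8; d8: attacked by Qd6; f8: attacked by Qd6.
Legal moves for White: none.
In check with no legal moves → checkmate.

checkmate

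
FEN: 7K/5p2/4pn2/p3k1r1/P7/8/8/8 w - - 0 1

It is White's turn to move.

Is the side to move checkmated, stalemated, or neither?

stalemate

White to move; white king on h8.
In check: no.
King squares — g7: attacked by Rg5; h7: attacked by Nf6; g8: attacked by Rg5.
Legal moves for White: none.
Not in check and no legal moves → stalemate.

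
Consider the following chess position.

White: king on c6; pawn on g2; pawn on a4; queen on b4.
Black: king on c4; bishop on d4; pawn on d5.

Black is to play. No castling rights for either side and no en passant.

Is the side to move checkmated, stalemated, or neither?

Black to move; black king on c4.
In check: yes, from the white queen on b4.
Legal moves for Black: Kxb4, Kd3.
Black is in check but has 2 legal moves → neither.

neither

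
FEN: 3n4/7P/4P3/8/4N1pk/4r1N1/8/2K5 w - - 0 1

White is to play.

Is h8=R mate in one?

yes

After h8=R: black king on h4; in check: yes, from the white rook on h8.
King squares — g3: attacked by Ne4; h3: attacked by Rh8; g4: own pawn; g5: attacked by Ne4; h5: attacked by Ng3.
Black has no legal moves → checkmate.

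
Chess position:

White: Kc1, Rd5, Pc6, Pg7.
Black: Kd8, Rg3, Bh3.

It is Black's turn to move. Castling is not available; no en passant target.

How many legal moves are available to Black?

5

Black to move; king on d8.
In check: yes, from the white rook on d5.
Legal moves: Ke8, Kc8, Ke7, Kc7, Bd7.
Count: 5.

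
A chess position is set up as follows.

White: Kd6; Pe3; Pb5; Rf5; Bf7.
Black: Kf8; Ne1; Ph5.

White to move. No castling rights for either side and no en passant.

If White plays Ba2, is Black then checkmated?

After Ba2: black king on f8; in check: yes, from the white rook on f5.
Black has 2 legal replies: Ke8, Kg7.
In check but a legal move exists → not checkmate.

no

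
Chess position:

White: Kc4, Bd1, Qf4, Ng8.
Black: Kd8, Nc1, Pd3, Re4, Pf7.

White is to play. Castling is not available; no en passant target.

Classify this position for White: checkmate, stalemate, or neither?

neither

White to move; white king on c4.
In check: yes, from the black rook on e4.
Legal moves for White: Kd5, Kc5, Kb5, Kc3, Qxe4.
White is in check but has 5 legal moves → neither.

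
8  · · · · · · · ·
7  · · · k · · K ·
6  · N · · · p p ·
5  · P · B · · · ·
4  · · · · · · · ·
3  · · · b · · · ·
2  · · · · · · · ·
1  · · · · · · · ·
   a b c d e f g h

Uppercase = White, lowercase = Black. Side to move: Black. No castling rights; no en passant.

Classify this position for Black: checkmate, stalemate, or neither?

Black to move; black king on d7.
In check: yes, from the white knight on b6.
King squares — c6: attacked by Pb5; d6: available; e6: attacked by Bd5; c7: available; e7: available; c8: attacked by Nb6; d8: available; e8: available.
Legal moves for Black: Ke8, Kd8, Ke7, Kc7, Kd6.
Black is in check but has 5 legal moves → neither.

neither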